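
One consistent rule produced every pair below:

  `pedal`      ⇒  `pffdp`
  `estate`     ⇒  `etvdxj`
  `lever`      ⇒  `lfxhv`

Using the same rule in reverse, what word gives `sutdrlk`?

strange

In pedal: p→p is +0, e→f is +1, d→f is +2, a→d is +3 — the shift increases by 1 each position. The shift increases by 1 at each position, starting from +0: 0, 1, 2, ….
Reversing it on sutdrlk: s−0=s, u−1=t, t−2=r, d−3=a, r−4=n, l−5=g, k−6=e.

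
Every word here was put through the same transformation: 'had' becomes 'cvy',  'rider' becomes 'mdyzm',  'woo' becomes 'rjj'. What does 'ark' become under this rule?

vmf

Each letter is shifted forward by 21 in the alphabet (a Caesar shift of +21).
On ark: a+21=v, r+21=m, k+21=f.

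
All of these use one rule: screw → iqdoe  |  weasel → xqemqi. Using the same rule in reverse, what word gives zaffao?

cotton

The output letters match the input read backwards, each shifted +12: screw reversed is wercs. The word is reversed, then every letter is shifted forward by 12.
Decoding zaffao: shift back: z−12=n, a−12=o, f−12=t, f−12=t, a−12=o, o−12=c → nottoc; then reverse → cotton.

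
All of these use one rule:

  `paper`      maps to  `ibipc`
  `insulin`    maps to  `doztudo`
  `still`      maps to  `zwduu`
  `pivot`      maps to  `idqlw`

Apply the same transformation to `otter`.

Each letter's alphabet position (a=0..z=25) is mapped through 23·x+1 mod 26 — an affine cipher.
Applying it to otter: o(14)→23·14+1≡11=l; t(19)→23·19+1≡22=w; t(19)→23·19+1≡22=w; e(4)→23·4+1≡15=p; r(17)→23·17+1≡2=c (all mod 26).

lwwpc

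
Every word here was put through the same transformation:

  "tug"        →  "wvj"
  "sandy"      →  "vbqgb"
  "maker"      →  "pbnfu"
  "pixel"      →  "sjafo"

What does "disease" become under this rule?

gjvfbvf

The shift depends on letter class: consonant t→w is +3, but vowel u→v is +1. Vowels shift forward by 1 and consonants shift forward by 3.
For disease: d(cons)+3=g, i(vowel)+1=j, s(cons)+3=v, e(vowel)+1=f, a(vowel)+1=b, s(cons)+3=v, e(vowel)+1=f.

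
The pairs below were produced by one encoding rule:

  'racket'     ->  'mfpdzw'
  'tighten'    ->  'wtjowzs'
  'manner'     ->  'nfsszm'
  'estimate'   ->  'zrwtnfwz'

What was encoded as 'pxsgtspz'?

convince

r(17)→m(12) and a(0)→f(5) fit y≡5x+5 (mod 26); the inverse of 5 mod 26 is 21. This is an affine cipher: with a=0,…,z=25, each position x becomes (5x+5) mod 26.
Reversing it on pxsgtspz: p(15)→21·(15−5)≡2=c; x(23)→21·(23−5)≡14=o; s(18)→21·(18−5)≡13=n; g(6)→21·(6−5)≡21=v; t(19)→21·(19−5)≡8=i; s(18)→21·(18−5)≡13=n; p(15)→21·(15−5)≡2=c; z(25)→21·(25−5)≡4=e (all mod 26).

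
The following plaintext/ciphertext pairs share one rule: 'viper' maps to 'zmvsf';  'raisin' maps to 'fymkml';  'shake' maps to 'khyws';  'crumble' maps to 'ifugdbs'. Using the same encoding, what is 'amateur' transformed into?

v(21)→z(25) and i(8)→m(12) fit y≡5x+24 (mod 26); the inverse of 5 mod 26 is 21. Each letter's alphabet position (a=0..z=25) is mapped through 5·x+24 mod 26 — an affine cipher.
For amateur: a(0)→5·0+24≡24=y; m(12)→5·12+24≡6=g; a(0)→5·0+24≡24=y; t(19)→5·19+24≡15=p; e(4)→5·4+24≡18=s; u(20)→5·20+24≡20=u; r(17)→5·17+24≡5=f (all mod 26).

ygypsuf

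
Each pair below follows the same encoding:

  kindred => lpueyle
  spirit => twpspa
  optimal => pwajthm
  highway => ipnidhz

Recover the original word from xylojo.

wrench

The shifts repeat in a cycle of length 3: positions 0,1,… shift by +1, +7, +7, then the pattern repeats.
Decoding xylojo: x−1=w, y−7=r, l−7=e, o−1=n, j−7=c, o−7=h.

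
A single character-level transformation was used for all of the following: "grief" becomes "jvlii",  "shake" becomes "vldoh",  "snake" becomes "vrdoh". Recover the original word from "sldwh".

phase

Shifts by position in grief: pos 0: g→j (+3), pos 1: r→v (+4), pos 2: i→l (+3), pos 3: e→i (+4) — repeating every 2. A repeating key of period 2 is used — shifts +3, +4 over and over.
Undoing it on sldwh: s−3=p, l−4=h, d−3=a, w−4=s, h−3=e.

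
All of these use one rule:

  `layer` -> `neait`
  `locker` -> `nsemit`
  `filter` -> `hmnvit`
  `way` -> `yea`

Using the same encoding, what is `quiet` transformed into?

The shift depends on letter class: consonant l→n is +2, but vowel a→e is +4. The rule splits by letter class: vowels +4, consonants +2.
Applying it to quiet: q(cons)+2=s, u(vowel)+4=y, i(vowel)+4=m, e(vowel)+4=i, t(cons)+2=v.

symiv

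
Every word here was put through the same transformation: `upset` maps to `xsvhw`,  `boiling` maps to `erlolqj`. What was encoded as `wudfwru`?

Compare letters: u→x is +3, p→s is +3, s→v is +3 — a constant shift. Every letter moves 3 places later in the alphabet, wrapping around z→a.
Decoding wudfwru: w−3=t, u−3=r, d−3=a, f−3=c, w−3=t, r−3=o, u−3=r.

tractor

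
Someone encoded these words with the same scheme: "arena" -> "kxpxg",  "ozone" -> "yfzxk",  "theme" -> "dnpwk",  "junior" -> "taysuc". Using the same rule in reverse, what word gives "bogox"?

A repeating key of period 3 is used — shifts +10, +6, +11 over and over.
Reversing it on bogox: b−10=r, o−6=i, g−11=v, o−10=e, x−6=r.

river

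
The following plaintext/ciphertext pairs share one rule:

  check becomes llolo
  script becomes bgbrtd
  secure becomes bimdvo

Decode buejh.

Shifts by position in check: pos 0: c→l (+9), pos 1: h→l (+4), pos 2: e→o (+10), pos 3: c→l (+9), pos 4: k→o (+4) — repeating every 3. A repeating key of period 3 is used — shifts +9, +4, +10 over and over.
Undoing it on buejh: b−9=s, u−4=q, e−10=u, j−9=a, h−4=d.

squad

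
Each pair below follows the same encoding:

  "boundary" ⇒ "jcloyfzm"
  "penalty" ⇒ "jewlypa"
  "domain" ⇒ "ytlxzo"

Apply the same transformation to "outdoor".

czzoefz

The word is reversed, then every letter is shifted forward by 11.
Applying it to outdoor: reverse → roodtuo; then shift: r+11=c, o+11=z, o+11=z, d+11=o, t+11=e, u+11=f, o+11=z.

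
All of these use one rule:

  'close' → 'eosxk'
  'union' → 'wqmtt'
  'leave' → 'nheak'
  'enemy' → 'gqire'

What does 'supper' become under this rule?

uxtuky

In close: c→e is +2, l→o is +3, o→s is +4, s→x is +5 — the shift increases by 1 each position. Each letter shifts forward by (position + 2), i.e. 2, 3, 4, … — the shift grows by one for each successive letter.
For supper: s+2=u, u+3=x, p+4=t, p+5=u, e+6=k, r+7=y.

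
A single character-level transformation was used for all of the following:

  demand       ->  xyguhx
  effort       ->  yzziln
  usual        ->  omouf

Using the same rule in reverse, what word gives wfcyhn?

Compare letters: d→x is +20, e→y is +20, m→g is +20 — a constant shift. It's a constant shift of +20 (ROT20).
Reversing it on wfcyhn: w−20=c, f−20=l, c−20=i, y−20=e, h−20=n, n−20=t.

client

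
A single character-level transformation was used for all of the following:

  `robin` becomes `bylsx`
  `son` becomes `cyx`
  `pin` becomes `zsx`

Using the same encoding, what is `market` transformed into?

Compare letters: r→b is +10, o→y is +10, b→l is +10 — a constant shift. Each letter is shifted forward by 10 in the alphabet (a Caesar shift of +10).
Applying it to market: m+10=w, a+10=k, r+10=b, k+10=u, e+10=o, t+10=d.

wkbuod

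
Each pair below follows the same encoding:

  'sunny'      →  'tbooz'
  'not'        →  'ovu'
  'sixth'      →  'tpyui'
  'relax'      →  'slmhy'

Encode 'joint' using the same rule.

kvpou

Vowels shift forward by 7 and consonants shift forward by 1.
On joint: j(cons)+1=k, o(vowel)+7=v, i(vowel)+7=p, n(cons)+1=o, t(cons)+1=u.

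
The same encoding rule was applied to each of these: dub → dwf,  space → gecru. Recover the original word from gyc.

awe

The output letters match the input read backwards, each shifted +2: dub reversed is bud. Two steps: reverse the string, then apply a Caesar shift of +2.
Decoding gyc: shift back: g−2=e, y−2=w, c−2=a → ewa; then reverse → awe.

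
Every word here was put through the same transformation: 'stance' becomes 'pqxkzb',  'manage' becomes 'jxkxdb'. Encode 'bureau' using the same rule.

Each letter is shifted forward by 23 in the alphabet (a Caesar shift of +23).
On bureau: b+23=y, u+23=r, r+23=o, e+23=b, a+23=x, u+23=r.

yrobxr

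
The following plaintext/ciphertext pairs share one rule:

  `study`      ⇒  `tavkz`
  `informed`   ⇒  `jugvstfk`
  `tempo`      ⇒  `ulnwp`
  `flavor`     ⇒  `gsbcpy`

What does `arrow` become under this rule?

Shifts by position in study: pos 0: s→t (+1), pos 1: t→a (+7), pos 2: u→v (+1), pos 3: d→k (+7) — repeating every 2. The shifts repeat in a cycle of length 2: positions 0,1,… shift by +1, +7, then the pattern repeats.
On arrow: a+1=b, r+7=y, r+1=s, o+7=v, w+1=x.

bysvx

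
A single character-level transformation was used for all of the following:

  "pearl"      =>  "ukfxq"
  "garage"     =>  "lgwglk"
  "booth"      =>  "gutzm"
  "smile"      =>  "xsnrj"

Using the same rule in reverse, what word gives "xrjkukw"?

Shifts by position in pearl: pos 0: p→u (+5), pos 1: e→k (+6), pos 2: a→f (+5), pos 3: r→x (+6) — repeating every 2. A repeating key of period 2 is used — shifts +5, +6 over and over.
Decoding xrjkukw: x−5=s, r−6=l, j−5=e, k−6=e, u−5=p, k−6=e, w−5=r.

sleeper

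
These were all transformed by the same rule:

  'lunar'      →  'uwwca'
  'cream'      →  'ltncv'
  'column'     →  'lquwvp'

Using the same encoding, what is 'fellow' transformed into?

ogunxy

Shifts by position in lunar: pos 0: l→u (+9), pos 1: u→w (+2), pos 2: n→w (+9), pos 3: a→c (+2) — repeating every 2. It's a Vigenère-style cipher with numeric key [9,2]: position i shifts by key[i mod 2].
For fellow: f+9=o, e+2=g, l+9=u, l+2=n, o+9=x, w+2=y.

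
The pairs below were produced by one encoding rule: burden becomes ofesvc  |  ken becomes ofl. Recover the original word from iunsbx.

warmth

The output letters match the input read backwards, each shifted +1: burden reversed is nedrub. Two steps: reverse the string, then apply a Caesar shift of +1.
Decoding iunsbx: shift back: i−1=h, u−1=t, n−1=m, s−1=r, b−1=a, x−1=w → htmraw; then reverse → warmth.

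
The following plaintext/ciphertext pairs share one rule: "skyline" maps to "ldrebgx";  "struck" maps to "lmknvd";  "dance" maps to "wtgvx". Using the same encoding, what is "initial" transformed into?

Compare letters: s→l is +19, k→d is +19, y→r is +19 — a constant shift. It's a constant shift of +19 (ROT19).
On initial: i+19=b, n+19=g, i+19=b, t+19=m, i+19=b, a+19=t, l+19=e.

bgbmbte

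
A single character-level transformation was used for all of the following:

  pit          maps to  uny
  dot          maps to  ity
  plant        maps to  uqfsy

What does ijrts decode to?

demon

Compare letters: p→u is +5, i→n is +5, t→y is +5 — a constant shift. Each letter is shifted forward by 5 in the alphabet (a Caesar shift of +5).
Decoding ijrts: i−5=d, j−5=e, r−5=m, t−5=o, s−5=n.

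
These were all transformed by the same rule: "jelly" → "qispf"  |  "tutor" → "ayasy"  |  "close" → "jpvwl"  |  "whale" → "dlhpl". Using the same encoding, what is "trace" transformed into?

Shifts by position in jelly: pos 0: j→q (+7), pos 1: e→i (+4), pos 2: l→s (+7), pos 3: l→p (+4) — repeating every 2. It's a Vigenère-style cipher with numeric key [7,4]: position i shifts by key[i mod 2].
Applying it to trace: t+7=a, r+4=v, a+7=h, c+4=g, e+7=l.

avhgl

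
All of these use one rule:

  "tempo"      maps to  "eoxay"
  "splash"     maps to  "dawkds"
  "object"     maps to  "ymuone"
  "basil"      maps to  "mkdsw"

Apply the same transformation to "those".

The shift depends on letter class: consonant t→e is +11, but vowel e→o is +10. The rule splits by letter class: vowels +10, consonants +11.
On those: t(cons)+11=e, h(cons)+11=s, o(vowel)+10=y, s(cons)+11=d, e(vowel)+10=o.

esydo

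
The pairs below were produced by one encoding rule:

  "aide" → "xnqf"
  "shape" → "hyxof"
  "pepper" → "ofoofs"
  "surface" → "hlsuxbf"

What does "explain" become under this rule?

feogxnk

This is an affine cipher: with a=0,…,z=25, each position x becomes (15x+23) mod 26.
Applying it to explain: e(4)→15·4+23≡5=f; x(23)→15·23+23≡4=e; p(15)→15·15+23≡14=o; l(11)→15·11+23≡6=g; a(0)→15·0+23≡23=x; i(8)→15·8+23≡13=n; n(13)→15·13+23≡10=k (all mod 26).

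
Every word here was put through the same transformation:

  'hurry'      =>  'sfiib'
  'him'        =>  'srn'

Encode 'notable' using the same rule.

Each letter is replaced by its mirror in the alphabet: a↔z, b↔y, c↔x, and so on (the Atbash cipher).
Applying it to notable: n↔m, o↔l, t↔g, a↔z, b↔y, l↔o, e↔v.

mlgzyov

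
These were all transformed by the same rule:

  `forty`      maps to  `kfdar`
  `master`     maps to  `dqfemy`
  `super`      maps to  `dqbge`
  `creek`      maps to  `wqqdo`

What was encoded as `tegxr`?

flush

The output letters match the input read backwards, each shifted +12: forty reversed is ytrof. Two steps: reverse the string, then apply a Caesar shift of +12.
Decoding tegxr: shift back: t−12=h, e−12=s, g−12=u, x−12=l, r−12=f → hsulf; then reverse → flush.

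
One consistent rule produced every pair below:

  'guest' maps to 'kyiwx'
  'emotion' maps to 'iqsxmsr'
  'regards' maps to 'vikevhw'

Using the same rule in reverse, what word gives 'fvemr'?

brain

Compare letters: g→k is +4, u→y is +4, e→i is +4 — a constant shift. Each letter is shifted forward by 4 in the alphabet (a Caesar shift of +4).
Undoing it on fvemr: f−4=b, v−4=r, e−4=a, m−4=i, r−4=n.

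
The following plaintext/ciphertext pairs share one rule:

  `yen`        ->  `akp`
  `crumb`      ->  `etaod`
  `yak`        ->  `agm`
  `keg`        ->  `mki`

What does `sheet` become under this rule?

The shift depends on letter class: consonant y→a is +2, but vowel e→k is +6. The rule splits by letter class: vowels +6, consonants +2.
Applying it to sheet: s(cons)+2=u, h(cons)+2=j, e(vowel)+6=k, e(vowel)+6=k, t(cons)+2=v.

ujkkv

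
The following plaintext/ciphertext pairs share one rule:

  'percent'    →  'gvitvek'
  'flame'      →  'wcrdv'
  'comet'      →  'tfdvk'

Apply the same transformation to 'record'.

Compare letters: p→g is +17, e→v is +17, r→i is +17 — a constant shift. It's a constant shift of +17 (ROT17).
For record: r+17=i, e+17=v, c+17=t, o+17=f, r+17=i, d+17=u.

ivtfiu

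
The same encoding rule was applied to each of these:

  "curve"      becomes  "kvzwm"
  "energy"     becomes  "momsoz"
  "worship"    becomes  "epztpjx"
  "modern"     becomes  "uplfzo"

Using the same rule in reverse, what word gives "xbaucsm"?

pasture

The shifts repeat in a cycle of length 2: positions 0,1,… shift by +8, +1, then the pattern repeats.
Reversing it on xbaucsm: x−8=p, b−1=a, a−8=s, u−1=t, c−8=u, s−1=r, m−8=e.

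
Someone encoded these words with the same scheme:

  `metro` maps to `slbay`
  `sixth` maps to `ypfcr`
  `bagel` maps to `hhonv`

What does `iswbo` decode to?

Each letter shifts forward by (position + 6), i.e. 6, 7, 8, … — the shift grows by one for each successive letter.
Undoing it on iswbo: i−6=c, s−7=l, w−8=o, b−9=s, o−10=e.

close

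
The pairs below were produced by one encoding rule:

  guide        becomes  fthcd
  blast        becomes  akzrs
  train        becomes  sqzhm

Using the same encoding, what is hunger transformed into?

gtmfdq

Compare letters: g→f is +25, u→t is +25, i→h is +25 — a constant shift. Every letter moves 25 places later in the alphabet, wrapping around z→a.
Applying it to hunger: h+25=g, u+25=t, n+25=m, g+25=f, e+25=d, r+25=q.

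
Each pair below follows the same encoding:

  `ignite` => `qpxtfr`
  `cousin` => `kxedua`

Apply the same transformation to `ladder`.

The shift increases by 1 at each position, starting from +8: 8, 9, 10, ….
Applying it to ladder: l+8=t, a+9=j, d+10=n, d+11=o, e+12=q, r+13=e.

tjnoqe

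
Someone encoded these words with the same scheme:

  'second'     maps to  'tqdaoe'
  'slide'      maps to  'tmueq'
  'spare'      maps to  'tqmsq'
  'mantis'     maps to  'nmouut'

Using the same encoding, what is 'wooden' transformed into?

The shift depends on letter class: consonant s→t is +1, but vowel e→q is +12. The rule splits by letter class: vowels +12, consonants +1.
Applying it to wooden: w(cons)+1=x, o(vowel)+12=a, o(vowel)+12=a, d(cons)+1=e, e(vowel)+12=q, n(cons)+1=o.

xaaeqo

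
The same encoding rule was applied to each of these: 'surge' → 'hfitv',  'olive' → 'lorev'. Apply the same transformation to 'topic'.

Each letter is replaced by its mirror in the alphabet: a↔z, b↔y, c↔x, and so on (the Atbash cipher).
On topic: t↔g, o↔l, p↔k, i↔r, c↔x.

glkrx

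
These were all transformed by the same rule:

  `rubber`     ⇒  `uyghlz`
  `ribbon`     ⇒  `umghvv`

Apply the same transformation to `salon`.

The shift increases by 1 at each position, starting from +3: 3, 4, 5, ….
For salon: s+3=v, a+4=e, l+5=q, o+6=u, n+7=u.

vequu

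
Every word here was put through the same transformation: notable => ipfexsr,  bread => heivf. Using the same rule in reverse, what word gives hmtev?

rapid

Two steps: reverse the string, then apply a Caesar shift of +4.
Reversing it on hmtev: shift back: h−4=d, m−4=i, t−4=p, e−4=a, v−4=r → dipar; then reverse → rapid.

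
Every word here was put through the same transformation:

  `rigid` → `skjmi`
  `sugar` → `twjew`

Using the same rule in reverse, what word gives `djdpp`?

In rigid: r→s is +1, i→k is +2, g→j is +3, i→m is +4 — the shift increases by 1 each position. The shift increases by 1 at each position, starting from +1: 1, 2, 3, ….
Decoding djdpp: d−1=c, j−2=h, d−3=a, p−4=l, p−5=k.

chalk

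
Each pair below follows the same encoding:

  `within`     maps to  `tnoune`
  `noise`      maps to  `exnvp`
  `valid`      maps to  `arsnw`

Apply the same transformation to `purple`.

qhcqsp

w(22)→t(19) and i(8)→n(13) fit y≡19x+17 (mod 26); the inverse of 19 mod 26 is 11. This is an affine cipher: with a=0,…,z=25, each position x becomes (19x+17) mod 26.
For purple: p(15)→19·15+17≡16=q; u(20)→19·20+17≡7=h; r(17)→19·17+17≡2=c; p(15)→19·15+17≡16=q; l(11)→19·11+17≡18=s; e(4)→19·4+17≡15=p (all mod 26).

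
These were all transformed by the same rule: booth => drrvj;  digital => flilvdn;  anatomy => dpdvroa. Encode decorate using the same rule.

fhertdvh

The shift depends on letter class: consonant b→d is +2, but vowel o→r is +3. Two shifts are in play — +3 for a/e/i/o/u, +2 for every other letter.
On decorate: d(cons)+2=f, e(vowel)+3=h, c(cons)+2=e, o(vowel)+3=r, r(cons)+2=t, a(vowel)+3=d, t(cons)+2=v, e(vowel)+3=h.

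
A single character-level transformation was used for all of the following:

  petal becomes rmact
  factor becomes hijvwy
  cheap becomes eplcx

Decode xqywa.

The shifts repeat in a cycle of length 3: positions 0,1,… shift by +2, +8, +7, then the pattern repeats.
Reversing it on xqywa: x−2=v, q−8=i, y−7=r, w−2=u, a−8=s.

virus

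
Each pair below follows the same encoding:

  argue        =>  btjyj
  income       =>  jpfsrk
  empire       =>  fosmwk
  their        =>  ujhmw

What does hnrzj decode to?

The shift increases by 1 at each position, starting from +1: 1, 2, 3, ….
Reversing it on hnrzj: h−1=g, n−2=l, r−3=o, z−4=v, j−5=e.

glove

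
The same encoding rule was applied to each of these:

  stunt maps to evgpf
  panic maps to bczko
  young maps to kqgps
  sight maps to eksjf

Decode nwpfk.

buddy

The shifts repeat in a cycle of length 2: positions 0,1,… shift by +12, +2, then the pattern repeats.
Undoing it on nwpfk: n−12=b, w−2=u, p−12=d, f−2=d, k−12=y.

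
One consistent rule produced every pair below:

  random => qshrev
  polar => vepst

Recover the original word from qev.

The output letters match the input read backwards, each shifted +4: random reversed is modnar. Two steps: reverse the string, then apply a Caesar shift of +4.
Reversing it on qev: shift back: q−4=m, e−4=a, v−4=r → mar; then reverse → ram.

ram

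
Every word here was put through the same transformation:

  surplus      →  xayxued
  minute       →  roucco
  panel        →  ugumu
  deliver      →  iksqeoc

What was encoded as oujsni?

In surplus: s→x is +5, u→a is +6, r→y is +7, p→x is +8 — the shift increases by 1 each position. The shift increases by 1 at each position, starting from +5: 5, 6, 7, ….
Reversing it on oujsni: o−5=j, u−6=o, j−7=c, s−8=k, n−9=e, i−10=y.

jockey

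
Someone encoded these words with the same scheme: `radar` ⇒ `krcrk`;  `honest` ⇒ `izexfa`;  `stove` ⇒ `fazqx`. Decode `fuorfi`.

Treating letters as 0–25, the rule is x ↦ 21x + 17 (mod 26).
Reversing it on fuorfi: f(5)→5·(5−17)≡18=s; u(20)→5·(20−17)≡15=p; o(14)→5·(14−17)≡11=l; r(17)→5·(17−17)≡0=a; f(5)→5·(5−17)≡18=s; i(8)→5·(8−17)≡7=h (all mod 26).

splash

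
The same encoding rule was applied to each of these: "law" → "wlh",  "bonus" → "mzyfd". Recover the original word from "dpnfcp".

Compare letters: l→w is +11, a→l is +11, w→h is +11 — a constant shift. Every letter moves 11 places later in the alphabet, wrapping around z→a.
Reversing it on dpnfcp: d−11=s, p−11=e, n−11=c, f−11=u, c−11=r, p−11=e.

secure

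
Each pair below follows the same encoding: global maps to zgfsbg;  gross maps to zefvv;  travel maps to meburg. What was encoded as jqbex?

Treating letters as 0–25, the rule is x ↦ 17x + 1 (mod 26).
Reversing it on jqbex: j(9)→23·(9−1)≡2=c; q(16)→23·(16−1)≡7=h; b(1)→23·(1−1)≡0=a; e(4)→23·(4−1)≡17=r; x(23)→23·(23−1)≡12=m (all mod 26).

charm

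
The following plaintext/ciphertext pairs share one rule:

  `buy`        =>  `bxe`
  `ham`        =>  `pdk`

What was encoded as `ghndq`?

naked

The output letters match the input read backwards, each shifted +3: buy reversed is yub. The word is reversed, then every letter is shifted forward by 3.
Undoing it on ghndq: shift back: g−3=d, h−3=e, n−3=k, d−3=a, q−3=n → dekan; then reverse → naked.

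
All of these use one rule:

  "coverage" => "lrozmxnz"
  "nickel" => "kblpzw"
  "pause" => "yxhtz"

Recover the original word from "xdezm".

amber

c(2)→l(11) and o(14)→r(17) fit y≡7x+23 (mod 26); the inverse of 7 mod 26 is 15. Treating letters as 0–25, the rule is x ↦ 7x + 23 (mod 26).
Reversing it on xdezm: x(23)→15·(23−23)≡0=a; d(3)→15·(3−23)≡12=m; e(4)→15·(4−23)≡1=b; z(25)→15·(25−23)≡4=e; m(12)→15·(12−23)≡17=r (all mod 26).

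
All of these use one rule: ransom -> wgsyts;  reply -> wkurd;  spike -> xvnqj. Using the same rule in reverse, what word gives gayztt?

button

Shifts by position in ransom: pos 0: r→w (+5), pos 1: a→g (+6), pos 2: n→s (+5), pos 3: s→y (+6) — repeating every 2. It's a Vigenère-style cipher with numeric key [5,6]: position i shifts by key[i mod 2].
Decoding gayztt: g−5=b, a−6=u, y−5=t, z−6=t, t−5=o, t−6=n.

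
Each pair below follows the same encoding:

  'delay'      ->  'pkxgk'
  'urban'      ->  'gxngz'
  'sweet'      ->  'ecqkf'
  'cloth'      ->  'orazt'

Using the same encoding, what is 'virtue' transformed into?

hodzgk

The shifts repeat in a cycle of length 2: positions 0,1,… shift by +12, +6, then the pattern repeats.
For virtue: v+12=h, i+6=o, r+12=d, t+6=z, u+12=g, e+6=k.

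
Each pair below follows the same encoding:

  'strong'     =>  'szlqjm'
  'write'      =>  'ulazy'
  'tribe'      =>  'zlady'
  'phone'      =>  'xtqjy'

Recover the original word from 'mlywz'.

Each letter's alphabet position (a=0..z=25) is mapped through 7·x+22 mod 26 — an affine cipher.
Undoing it on mlywz: m(12)→15·(12−22)≡6=g; l(11)→15·(11−22)≡17=r; y(24)→15·(24−22)≡4=e; w(22)→15·(22−22)≡0=a; z(25)→15·(25−22)≡19=t (all mod 26).

great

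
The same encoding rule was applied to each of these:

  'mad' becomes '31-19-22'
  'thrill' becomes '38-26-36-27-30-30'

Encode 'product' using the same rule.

34-36-33-22-39-21-38

m is letter #13 and maps to 31: an offset of 18. Letters become their 1-based position plus 18 (so a→19, b→20, …).
For product: p=16→34, r=18→36, o=15→33, d=4→22, u=21→39, c=3→21, t=20→38.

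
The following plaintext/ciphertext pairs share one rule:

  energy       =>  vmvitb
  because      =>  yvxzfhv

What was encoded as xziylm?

carbon

Each pair mirrors across the alphabet (e↔v, n↔m, e↔v): positions sum to 25. This is the alphabet-reversal cipher (Atbash): a becomes z, b becomes y, etc.
Undoing it on xziylm: x↔c, z↔a, i↔r, y↔b, l↔o, m↔n.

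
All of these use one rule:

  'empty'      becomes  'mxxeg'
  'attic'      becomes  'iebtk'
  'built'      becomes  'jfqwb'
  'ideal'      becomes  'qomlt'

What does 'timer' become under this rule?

btupz

Shifts by position in empty: pos 0: e→m (+8), pos 1: m→x (+11), pos 2: p→x (+8), pos 3: t→e (+11) — repeating every 2. It's a Vigenère-style cipher with numeric key [8,11]: position i shifts by key[i mod 2].
For timer: t+8=b, i+11=t, m+8=u, e+11=p, r+8=z.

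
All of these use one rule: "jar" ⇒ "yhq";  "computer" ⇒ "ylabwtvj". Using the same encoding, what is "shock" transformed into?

The output letters match the input read backwards, each shifted +7: jar reversed is raj. Two steps: reverse the string, then apply a Caesar shift of +7.
Applying it to shock: reverse → kcohs; then shift: k+7=r, c+7=j, o+7=v, h+7=o, s+7=z.

rjvoz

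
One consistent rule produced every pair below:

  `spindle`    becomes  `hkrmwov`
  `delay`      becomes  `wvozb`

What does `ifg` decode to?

Each letter is replaced by its mirror in the alphabet: a↔z, b↔y, c↔x, and so on (the Atbash cipher).
Reversing it on ifg: i↔r, f↔u, g↔t.

rut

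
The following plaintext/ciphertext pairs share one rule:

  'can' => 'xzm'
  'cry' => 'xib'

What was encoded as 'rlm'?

Each pair mirrors across the alphabet (c↔x, a↔z, n↔m): positions sum to 25. This is the alphabet-reversal cipher (Atbash): a becomes z, b becomes y, etc.
Reversing it on rlm: r↔i, l↔o, m↔n.

ion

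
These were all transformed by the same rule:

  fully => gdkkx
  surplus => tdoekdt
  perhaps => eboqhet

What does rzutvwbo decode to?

consider

Each letter's alphabet position (a=0..z=25) is mapped through 5·x+7 mod 26 — an affine cipher.
Decoding rzutvwbo: r(17)→21·(17−7)≡2=c; z(25)→21·(25−7)≡14=o; u(20)→21·(20−7)≡13=n; t(19)→21·(19−7)≡18=s; v(21)→21·(21−7)≡8=i; w(22)→21·(22−7)≡3=d; b(1)→21·(1−7)≡4=e; o(14)→21·(14−7)≡17=r (all mod 26).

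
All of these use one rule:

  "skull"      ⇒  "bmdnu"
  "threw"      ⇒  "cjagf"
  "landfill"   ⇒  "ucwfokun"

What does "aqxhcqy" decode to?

A repeating key of period 2 is used — shifts +9, +2 over and over.
Decoding aqxhcqy: a−9=r, q−2=o, x−9=o, h−2=f, c−9=t, q−2=o, y−9=p.

rooftop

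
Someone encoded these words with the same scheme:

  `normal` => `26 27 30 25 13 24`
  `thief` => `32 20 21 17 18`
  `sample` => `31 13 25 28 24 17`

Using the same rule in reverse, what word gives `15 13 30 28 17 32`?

carpet

n is letter #14 and maps to 26: an offset of 12. Letters become their 1-based position plus 12 (so a→13, b→14, …).
Decoding 15 13 30 28 17 32: 15→(15−12)÷1=3=c, 13→(13−12)÷1=1=a, 30→(30−12)÷1=18=r, 28→(28−12)÷1=16=p, 17→(17−12)÷1=5=e, 32→(32−12)÷1=20=t.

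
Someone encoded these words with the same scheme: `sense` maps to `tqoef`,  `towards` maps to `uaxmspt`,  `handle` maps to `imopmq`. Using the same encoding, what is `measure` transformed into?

nqbevdf

The shifts repeat in a cycle of length 2: positions 0,1,… shift by +1, +12, then the pattern repeats.
For measure: m+1=n, e+12=q, a+1=b, s+12=e, u+1=v, r+12=d, e+1=f.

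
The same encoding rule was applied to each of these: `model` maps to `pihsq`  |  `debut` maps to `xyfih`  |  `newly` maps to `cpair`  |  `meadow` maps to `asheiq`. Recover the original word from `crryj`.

The output letters match the input read backwards, each shifted +4: model reversed is ledom. The word is reversed, then every letter is shifted forward by 4.
Reversing it on crryj: shift back: c−4=y, r−4=n, r−4=n, y−4=u, j−4=f → ynnuf; then reverse → funny.

funny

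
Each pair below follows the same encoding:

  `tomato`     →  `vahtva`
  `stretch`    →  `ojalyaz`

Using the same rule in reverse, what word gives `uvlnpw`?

pigeon

The output letters match the input read backwards, each shifted +7: tomato reversed is otamot. Two steps: reverse the string, then apply a Caesar shift of +7.
Undoing it on uvlnpw: shift back: u−7=n, v−7=o, l−7=e, n−7=g, p−7=i, w−7=p → noegip; then reverse → pigeon.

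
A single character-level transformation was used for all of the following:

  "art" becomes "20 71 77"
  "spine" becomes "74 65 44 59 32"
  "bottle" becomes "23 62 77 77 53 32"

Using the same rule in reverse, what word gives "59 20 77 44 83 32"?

a(#1)→20 and r(#18)→71: differences scale by 3, so n = 3·pos + 17. The formula is n = 3×(alphabet index, a=1) + 17.
Undoing it on 59 20 77 44 83 32: 59→(59−17)÷3=14=n, 20→(20−17)÷3=1=a, 77→(77−17)÷3=20=t, 44→(44−17)÷3=9=i, 83→(83−17)÷3=22=v, 32→(32−17)÷3=5=e.

native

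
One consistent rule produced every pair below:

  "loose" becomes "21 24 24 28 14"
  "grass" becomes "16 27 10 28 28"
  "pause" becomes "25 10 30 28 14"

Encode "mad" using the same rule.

22 10 13

l is letter #12 and maps to 21: an offset of 9. The number is (letter's place in the alphabet, a=1) + 9.
For mad: m=13→22, a=1→10, d=4→13.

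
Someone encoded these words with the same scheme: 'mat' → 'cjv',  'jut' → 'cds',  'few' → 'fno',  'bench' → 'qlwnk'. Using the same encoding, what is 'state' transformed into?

ncjcb

The output letters match the input read backwards, each shifted +9: mat reversed is tam. Two steps: reverse the string, then apply a Caesar shift of +9.
Applying it to state: reverse → etats; then shift: e+9=n, t+9=c, a+9=j, t+9=c, s+9=b.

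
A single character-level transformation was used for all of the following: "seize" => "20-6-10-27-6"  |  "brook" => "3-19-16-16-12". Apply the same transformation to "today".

21-16-5-2-26

s is letter #19 and maps to 20: an offset of 1. The number is (letter's place in the alphabet, a=1) + 1.
On today: t=20→21, o=15→16, d=4→5, a=1→2, y=25→26.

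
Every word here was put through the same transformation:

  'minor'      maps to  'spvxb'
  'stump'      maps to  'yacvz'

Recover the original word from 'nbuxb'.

Each letter shifts forward by (position + 6), i.e. 6, 7, 8, … — the shift grows by one for each successive letter.
Reversing it on nbuxb: n−6=h, b−7=u, u−8=m, x−9=o, b−10=r.

humor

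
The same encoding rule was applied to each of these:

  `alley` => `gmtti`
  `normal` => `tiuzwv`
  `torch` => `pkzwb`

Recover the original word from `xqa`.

Two steps: reverse the string, then apply a Caesar shift of +8.
Reversing it on xqa: shift back: x−8=p, q−8=i, a−8=s → pis; then reverse → sip.

sip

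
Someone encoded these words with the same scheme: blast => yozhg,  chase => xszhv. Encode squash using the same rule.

hjfzhs

Each pair mirrors across the alphabet (b↔y, l↔o, a↔z): positions sum to 25. This is the alphabet-reversal cipher (Atbash): a becomes z, b becomes y, etc.
On squash: s↔h, q↔j, u↔f, a↔z, s↔h, h↔s.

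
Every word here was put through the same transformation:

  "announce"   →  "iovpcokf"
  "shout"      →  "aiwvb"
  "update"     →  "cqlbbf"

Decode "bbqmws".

Shifts by position in announce: pos 0: a→i (+8), pos 1: n→o (+1), pos 2: n→v (+8), pos 3: o→p (+1) — repeating every 2. The shifts repeat in a cycle of length 2: positions 0,1,… shift by +8, +1, then the pattern repeats.
Reversing it on bbqmws: b−8=t, b−1=a, q−8=i, m−1=l, w−8=o, s−1=r.

tailor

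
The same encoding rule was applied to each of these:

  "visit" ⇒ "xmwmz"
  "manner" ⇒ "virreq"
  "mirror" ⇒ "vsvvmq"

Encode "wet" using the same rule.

The output letters match the input read backwards, each shifted +4: visit reversed is tisiv. Two steps: reverse the string, then apply a Caesar shift of +4.
On wet: reverse → tew; then shift: t+4=x, e+4=i, w+4=a.

xia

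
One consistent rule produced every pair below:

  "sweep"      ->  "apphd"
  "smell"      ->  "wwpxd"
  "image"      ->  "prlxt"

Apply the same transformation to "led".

The output letters match the input read backwards, each shifted +11: sweep reversed is peews. Read the word backwards and shift each letter +11.
For led: reverse → del; then shift: d+11=o, e+11=p, l+11=w.

opw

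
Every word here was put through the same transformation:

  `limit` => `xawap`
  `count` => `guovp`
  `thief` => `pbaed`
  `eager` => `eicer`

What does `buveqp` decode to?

l(11)→x(23) and i(8)→a(0) fit y≡25x+8 (mod 26); the inverse of 25 mod 26 is 25. Treating letters as 0–25, the rule is x ↦ 25x + 8 (mod 26).
Undoing it on buveqp: b(1)→25·(1−8)≡7=h; u(20)→25·(20−8)≡14=o; v(21)→25·(21−8)≡13=n; e(4)→25·(4−8)≡4=e; q(16)→25·(16−8)≡18=s; p(15)→25·(15−8)≡19=t (all mod 26).

honest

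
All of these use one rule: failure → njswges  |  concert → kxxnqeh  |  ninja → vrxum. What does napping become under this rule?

vjzauau

In failure: f→n is +8, a→j is +9, i→s is +10, l→w is +11 — the shift increases by 1 each position. Each letter shifts forward by (position + 8), i.e. 8, 9, 10, … — the shift grows by one for each successive letter.
On napping: n+8=v, a+9=j, p+10=z, p+11=a, i+12=u, n+13=a, g+14=u.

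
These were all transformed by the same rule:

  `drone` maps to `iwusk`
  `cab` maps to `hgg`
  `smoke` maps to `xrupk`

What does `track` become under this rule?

The rule splits by letter class: vowels +6, consonants +5.
For track: t(cons)+5=y, r(cons)+5=w, a(vowel)+6=g, c(cons)+5=h, k(cons)+5=p.

ywghp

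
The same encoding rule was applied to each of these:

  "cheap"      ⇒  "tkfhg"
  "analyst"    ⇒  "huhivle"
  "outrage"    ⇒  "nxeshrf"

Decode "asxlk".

c(2)→t(19) and h(7)→k(10) fit y≡19x+7 (mod 26); the inverse of 19 mod 26 is 11. Each letter's alphabet position (a=0..z=25) is mapped through 19·x+7 mod 26 — an affine cipher.
Undoing it on asxlk: a(0)→11·(0−7)≡1=b; s(18)→11·(18−7)≡17=r; x(23)→11·(23−7)≡20=u; l(11)→11·(11−7)≡18=s; k(10)→11·(10−7)≡7=h (all mod 26).

brush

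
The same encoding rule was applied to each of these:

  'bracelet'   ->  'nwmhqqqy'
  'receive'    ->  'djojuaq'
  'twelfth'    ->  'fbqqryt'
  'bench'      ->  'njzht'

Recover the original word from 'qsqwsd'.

Shifts by position in bracelet: pos 0: b→n (+12), pos 1: r→w (+5), pos 2: a→m (+12), pos 3: c→h (+5) — repeating every 2. It's a Vigenère-style cipher with numeric key [12,5]: position i shifts by key[i mod 2].
Reversing it on qsqwsd: q−12=e, s−5=n, q−12=e, w−5=r, s−12=g, d−5=y.

energy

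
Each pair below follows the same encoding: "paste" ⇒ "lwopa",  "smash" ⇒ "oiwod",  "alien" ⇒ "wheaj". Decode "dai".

hem

Compare letters: p→l is +22, a→w is +22, s→o is +22 — a constant shift. Each letter is shifted forward by 22 in the alphabet (a Caesar shift of +22).
Decoding dai: d−22=h, a−22=e, i−22=m.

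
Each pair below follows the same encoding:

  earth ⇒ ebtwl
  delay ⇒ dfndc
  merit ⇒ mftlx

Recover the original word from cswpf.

In earth: e→e is +0, a→b is +1, r→t is +2, t→w is +3 — the shift increases by 1 each position. The shift increases by 1 at each position, starting from +0: 0, 1, 2, ….
Undoing it on cswpf: c−0=c, s−1=r, w−2=u, p−3=m, f−4=b.

crumb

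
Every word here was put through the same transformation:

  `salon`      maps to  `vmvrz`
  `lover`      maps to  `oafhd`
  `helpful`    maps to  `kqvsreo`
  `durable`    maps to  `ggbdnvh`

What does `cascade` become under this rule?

Shifts by position in salon: pos 0: s→v (+3), pos 1: a→m (+12), pos 2: l→v (+10), pos 3: o→r (+3), pos 4: n→z (+12) — repeating every 3. The shifts repeat in a cycle of length 3: positions 0,1,… shift by +3, +12, +10, then the pattern repeats.
On cascade: c+3=f, a+12=m, s+10=c, c+3=f, a+12=m, d+10=n, e+3=h.

fmcfmnh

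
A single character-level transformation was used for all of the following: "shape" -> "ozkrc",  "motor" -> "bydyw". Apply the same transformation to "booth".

rdyyl

The word is reversed, then every letter is shifted forward by 10.
Applying it to booth: reverse → htoob; then shift: h+10=r, t+10=d, o+10=y, o+10=y, b+10=l.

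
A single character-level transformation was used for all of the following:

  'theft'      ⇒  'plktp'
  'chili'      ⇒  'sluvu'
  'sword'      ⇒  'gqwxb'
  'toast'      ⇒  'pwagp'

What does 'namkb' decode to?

t(19)→p(15) and h(7)→l(11) fit y≡9x+0 (mod 26); the inverse of 9 mod 26 is 3. This is an affine cipher: with a=0,…,z=25, each position x becomes (9x+0) mod 26.
Reversing it on namkb: n(13)→3·(13−0)≡13=n; a(0)→3·(0−0)≡0=a; m(12)→3·(12−0)≡10=k; k(10)→3·(10−0)≡4=e; b(1)→3·(1−0)≡3=d (all mod 26).

naked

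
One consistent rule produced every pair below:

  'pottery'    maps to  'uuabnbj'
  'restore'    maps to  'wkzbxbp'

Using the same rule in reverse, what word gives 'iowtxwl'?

In pottery: p→u is +5, o→u is +6, t→a is +7, t→b is +8 — the shift increases by 1 each position. The shift increases by 1 at each position, starting from +5: 5, 6, 7, ….
Undoing it on iowtxwl: i−5=d, o−6=i, w−7=p, t−8=l, x−9=o, w−10=m, l−11=a.

diploma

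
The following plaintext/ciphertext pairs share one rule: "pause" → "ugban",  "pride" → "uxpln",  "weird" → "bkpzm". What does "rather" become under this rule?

Letter i (0-indexed) is shifted by i+5, so successive shifts are 5, 6, 7, ….
For rather: r+5=w, a+6=g, t+7=a, h+8=p, e+9=n, r+10=b.

wgapnb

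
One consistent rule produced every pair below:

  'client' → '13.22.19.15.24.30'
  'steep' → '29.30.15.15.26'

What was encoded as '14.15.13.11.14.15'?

c is letter #3 and maps to 13: an offset of 10. Each letter is replaced by its alphabet position (a=1..z=26) + 10.
Undoing it on 14.15.13.11.14.15: 14→(14−10)÷1=4=d, 15→(15−10)÷1=5=e, 13→(13−10)÷1=3=c, 11→(11−10)÷1=1=a, 14→(14−10)÷1=4=d, 15→(15−10)÷1=5=e.

decade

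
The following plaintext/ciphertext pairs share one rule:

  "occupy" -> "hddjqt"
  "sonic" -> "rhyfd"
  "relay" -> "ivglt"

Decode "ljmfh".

o(14)→h(7) and c(2)→d(3) fit y≡9x+11 (mod 26); the inverse of 9 mod 26 is 3. Treating letters as 0–25, the rule is x ↦ 9x + 11 (mod 26).
Decoding ljmfh: l(11)→3·(11−11)≡0=a; j(9)→3·(9−11)≡20=u; m(12)→3·(12−11)≡3=d; f(5)→3·(5−11)≡8=i; h(7)→3·(7−11)≡14=o (all mod 26).

audio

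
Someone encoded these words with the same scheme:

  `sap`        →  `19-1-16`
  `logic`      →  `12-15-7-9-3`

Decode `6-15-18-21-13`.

forum

s is letter #19 and maps to 19: an offset of 0. Each letter is replaced by its alphabet position (a=1, b=2, …, z=26).
Decoding 6-15-18-21-13: 6=f, 15=o, 18=r, 21=u, 13=m.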